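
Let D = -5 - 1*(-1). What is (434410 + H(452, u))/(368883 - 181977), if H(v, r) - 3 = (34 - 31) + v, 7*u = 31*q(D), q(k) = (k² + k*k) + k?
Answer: 72478/31151 ≈ 2.3267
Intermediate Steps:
D = -4 (D = -5 + 1 = -4)
q(k) = k + 2*k² (q(k) = (k² + k²) + k = 2*k² + k = k + 2*k²)
u = 124 (u = (31*(-4*(1 + 2*(-4))))/7 = (31*(-4*(1 - 8)))/7 = (31*(-4*(-7)))/7 = (31*28)/7 = (⅐)*868 = 124)
H(v, r) = 6 + v (H(v, r) = 3 + ((34 - 31) + v) = 3 + (3 + v) = 6 + v)
(434410 + H(452, u))/(368883 - 181977) = (434410 + (6 + 452))/(368883 - 181977) = (434410 + 458)/186906 = 434868*(1/186906) = 72478/31151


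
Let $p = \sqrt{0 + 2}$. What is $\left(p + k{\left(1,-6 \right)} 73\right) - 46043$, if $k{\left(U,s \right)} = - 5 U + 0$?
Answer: $-46408 + \sqrt{2} \approx -46407.0$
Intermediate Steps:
$k{\left(U,s \right)} = - 5 U$
$p = \sqrt{2} \approx 1.4142$
$\left(p + k{\left(1,-6 \right)} 73\right) - 46043 = \left(\sqrt{2} + \left(-5\right) 1 \cdot 73\right) - 46043 = \left(\sqrt{2} - 365\right) - 46043 = \left(-365 + \sqrt{2}\right) - 46043 = -46408 + \sqrt{2}$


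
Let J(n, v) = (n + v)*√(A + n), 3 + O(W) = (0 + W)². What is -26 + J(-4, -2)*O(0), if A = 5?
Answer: -8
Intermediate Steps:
O(W) = -3 + W² (O(W) = -3 + (0 + W)² = -3 + W²)
J(n, v) = √(5 + n)*(n + v) (J(n, v) = (n + v)*√(5 + n) = √(5 + n)*(n + v))
-26 + J(-4, -2)*O(0) = -26 + (√(5 - 4)*(-4 - 2))*(-3 + 0²) = -26 + (√1*(-6))*(-3 + 0) = -26 + (1*(-6))*(-3) = -26 - 6*(-3) = -26 + 18 = -8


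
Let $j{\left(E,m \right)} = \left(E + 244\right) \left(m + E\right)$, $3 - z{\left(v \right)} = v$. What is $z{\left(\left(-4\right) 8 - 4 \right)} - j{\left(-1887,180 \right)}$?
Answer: $-2804562$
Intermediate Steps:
$z{\left(v \right)} = 3 - v$
$j{\left(E,m \right)} = \left(244 + E\right) \left(E + m\right)$
$z{\left(\left(-4\right) 8 - 4 \right)} - j{\left(-1887,180 \right)} = \left(3 - \left(\left(-4\right) 8 - 4\right)\right) - \left(\left(-1887\right)^{2} + 244 \left(-1887\right) + 244 \cdot 180 - 339660\right) = \left(3 - \left(-32 - 4\right)\right) - \left(3560769 - 460428 + 43920 - 339660\right) = \left(3 - -36\right) - 2804601 = \left(3 + 36\right) - 2804601 = 39 - 2804601 = -2804562$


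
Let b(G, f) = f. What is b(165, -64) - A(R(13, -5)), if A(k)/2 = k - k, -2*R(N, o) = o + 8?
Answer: -64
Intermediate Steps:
R(N, o) = -4 - o/2 (R(N, o) = -(o + 8)/2 = -(8 + o)/2 = -4 - o/2)
A(k) = 0 (A(k) = 2*(k - k) = 2*0 = 0)
b(165, -64) - A(R(13, -5)) = -64 - 1*0 = -64 + 0 = -64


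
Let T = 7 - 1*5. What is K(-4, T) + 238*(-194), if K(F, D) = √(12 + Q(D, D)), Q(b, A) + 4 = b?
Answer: -46172 + √10 ≈ -46169.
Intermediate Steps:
T = 2 (T = 7 - 5 = 2)
Q(b, A) = -4 + b
K(F, D) = √(8 + D) (K(F, D) = √(12 + (-4 + D)) = √(8 + D))
K(-4, T) + 238*(-194) = √(8 + 2) + 238*(-194) = √10 - 46172 = -46172 + √10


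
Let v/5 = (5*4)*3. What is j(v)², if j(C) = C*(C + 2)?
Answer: 8208360000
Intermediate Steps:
v = 300 (v = 5*((5*4)*3) = 5*(20*3) = 5*60 = 300)
j(C) = C*(2 + C)
j(v)² = (300*(2 + 300))² = (300*302)² = 90600² = 8208360000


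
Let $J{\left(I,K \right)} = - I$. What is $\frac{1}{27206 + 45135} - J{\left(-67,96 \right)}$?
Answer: $- \frac{4846846}{72341} \approx -67.0$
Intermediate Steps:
$\frac{1}{27206 + 45135} - J{\left(-67,96 \right)} = \frac{1}{27206 + 45135} - \left(-1\right) \left(-67\right) = \frac{1}{72341} - 67 = - \frac{4846846}{72341}$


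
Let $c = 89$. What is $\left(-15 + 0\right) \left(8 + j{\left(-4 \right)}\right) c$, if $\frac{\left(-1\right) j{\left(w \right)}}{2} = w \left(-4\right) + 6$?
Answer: $48060$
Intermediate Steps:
$j{\left(w \right)} = -12 + 8 w$ ($j{\left(w \right)} = - 2 \left(w \left(-4\right) + 6\right) = - 2 \left(- 4 w + 6\right) = - 2 \left(6 - 4 w\right) = -12 + 8 w$)
$\left(-15 + 0\right) \left(8 + j{\left(-4 \right)}\right) c = \left(-15 + 0\right) \left(8 + \left(-12 + 8 \left(-4\right)\right)\right) 89 = - 15 \left(8 - 44\right) 89 = \left(-15\right) \left(-36\right) 89 = 540 \cdot 89 = 48060$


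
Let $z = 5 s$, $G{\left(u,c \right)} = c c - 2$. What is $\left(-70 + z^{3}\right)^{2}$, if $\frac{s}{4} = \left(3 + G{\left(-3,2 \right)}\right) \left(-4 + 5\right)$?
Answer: $999860004900$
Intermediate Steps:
$G{\left(u,c \right)} = -2 + c^{2}$ ($G{\left(u,c \right)} = c^{2} - 2 = -2 + c^{2}$)
$s = 20$ ($s = 4 \left(3 - \left(2 - 2^{2}\right)\right) \left(-4 + 5\right) = 4 \left(3 + \left(-2 + 4\right)\right) 1 = 4 \left(3 + 2\right) 1 = 4 \cdot 5 \cdot 1 = 4 \cdot 5 = 20$)
$z = 100$ ($z = 5 \cdot 20 = 100$)
$\left(-70 + z^{3}\right)^{2} = \left(-70 + 100^{3}\right)^{2} = \left(-70 + 1000000\right)^{2} = 999930^{2} = 999860004900$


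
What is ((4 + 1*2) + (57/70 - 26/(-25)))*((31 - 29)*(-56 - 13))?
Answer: -189681/175 ≈ -1083.9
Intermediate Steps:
((4 + 1*2) + (57/70 - 26/(-25)))*((31 - 29)*(-56 - 13)) = ((4 + 2) + (57*(1/70) - 26*(-1/25)))*(2*(-69)) = (6 + (57/70 + 26/25))*(-138) = (6 + 649/350)*(-138) = (2749/350)*(-138) = -189681/175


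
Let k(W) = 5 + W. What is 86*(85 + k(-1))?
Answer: 7654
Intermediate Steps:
86*(85 + k(-1)) = 86*(85 + (5 - 1)) = 86*(85 + 4) = 86*89 = 7654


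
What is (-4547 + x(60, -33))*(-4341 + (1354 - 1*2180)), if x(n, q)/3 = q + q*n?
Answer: 54697862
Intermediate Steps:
x(n, q) = 3*q + 3*n*q (x(n, q) = 3*(q + q*n) = 3*(q + n*q) = 3*q + 3*n*q)
(-4547 + x(60, -33))*(-4341 + (1354 - 1*2180)) = (-4547 + 3*(-33)*(1 + 60))*(-4341 + (1354 - 1*2180)) = (-4547 + 3*(-33)*61)*(-4341 + (1354 - 2180)) = (-4547 - 6039)*(-4341 - 826) = -10586*(-5167) = 54697862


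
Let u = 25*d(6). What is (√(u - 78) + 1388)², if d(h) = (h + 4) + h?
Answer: (1388 + √322)² ≈ 1.9767e+6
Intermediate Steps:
d(h) = 4 + 2*h (d(h) = (4 + h) + h = 4 + 2*h)
u = 400 (u = 25*(4 + 2*6) = 25*(4 + 12) = 25*16 = 400)
(√(u - 78) + 1388)² = (√(400 - 78) + 1388)² = (√322 + 1388)² = (1388 + √322)²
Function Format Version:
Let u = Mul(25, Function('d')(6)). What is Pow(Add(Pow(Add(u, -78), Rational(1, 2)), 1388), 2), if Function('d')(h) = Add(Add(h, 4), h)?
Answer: Pow(Add(1388, Pow(322, Rational(1, 2))), 2) ≈ 1.9767e+6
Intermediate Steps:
Function('d')(h) = Add(4, Mul(2, h)) (Function('d')(h) = Add(Add(4, h), h) = Add(4, Mul(2, h)))
u = 400 (u = Mul(25, Add(4, Mul(2, 6))) = Mul(25, Add(4, 12)) = Mul(25, 16) = 400)
Pow(Add(Pow(Add(u, -78), Rational(1, 2)), 1388), 2) = Pow(Add(Pow(Add(400, -78), Rational(1, 2)), 1388), 2) = Pow(Add(Pow(322, Rational(1, 2)), 1388), 2) = Pow(Add(1388, Pow(322, Rational(1, 2))), 2)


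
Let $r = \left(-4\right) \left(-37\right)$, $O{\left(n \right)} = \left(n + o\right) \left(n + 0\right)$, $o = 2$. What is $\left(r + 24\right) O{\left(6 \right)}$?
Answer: $8256$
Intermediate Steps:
$O{\left(n \right)} = n \left(2 + n\right)$ ($O{\left(n \right)} = \left(n + 2\right) \left(n + 0\right) = \left(2 + n\right) n = n \left(2 + n\right)$)
$r = 148$
$\left(r + 24\right) O{\left(6 \right)} = \left(148 + 24\right) 6 \left(2 + 6\right) = 172 \cdot 6 \cdot 8 = 172 \cdot 48 = 8256$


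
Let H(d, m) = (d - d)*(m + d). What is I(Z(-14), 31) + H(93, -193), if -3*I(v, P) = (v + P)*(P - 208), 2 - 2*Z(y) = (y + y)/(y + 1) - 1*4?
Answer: 25252/13 ≈ 1942.5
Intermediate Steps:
H(d, m) = 0 (H(d, m) = 0*(d + m) = 0)
Z(y) = 3 - y/(1 + y) (Z(y) = 1 - ((y + y)/(y + 1) - 1*4)/2 = 1 - ((2*y)/(1 + y) - 4)/2 = 1 - (2*y/(1 + y) - 4)/2 = 1 - (-4 + 2*y/(1 + y))/2 = 1 + (2 - y/(1 + y)) = 3 - y/(1 + y))
I(v, P) = -(-208 + P)*(P + v)/3 (I(v, P) = -(v + P)*(P - 208)/3 = -(P + v)*(-208 + P)/3 = -(-208 + P)*(P + v)/3)
I(Z(-14), 31) + H(93, -193) = (-1/3*31**2 + (208/3)*31 + 208*((3 + 2*(-14))/(1 - 14))/3 - 1/3*31*(3 + 2*(-14))/(1 - 14)) + 0 = (-1/3*961 + 6448/3 + 208*((3 - 28)/(-13))/3 - 1/3*31*(3 - 28)/(-13)) + 0 = (-961/3 + 6448/3 + 208*(-1/13*(-25))/3 - 1/3*31*(-1/13*(-25))) + 0 = (-961/3 + 6448/3 + (208/3)*(25/13) - 1/3*31*25/13) + 0 = (-961/3 + 6448/3 + 400/3 - 775/39) + 0 = 25252/13 + 0 = 25252/13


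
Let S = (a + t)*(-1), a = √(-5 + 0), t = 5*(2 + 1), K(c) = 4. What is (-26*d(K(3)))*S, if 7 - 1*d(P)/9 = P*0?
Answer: 24570 + 1638*I*√5 ≈ 24570.0 + 3662.7*I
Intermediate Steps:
d(P) = 63 (d(P) = 63 - 9*P*0 = 63 - 9*0 = 63 + 0 = 63)
t = 15 (t = 5*3 = 15)
a = I*√5 (a = √(-5) = I*√5 ≈ 2.2361*I)
S = -15 - I*√5 (S = (I*√5 + 15)*(-1) = (15 + I*√5)*(-1) = -15 - I*√5 ≈ -15.0 - 2.2361*I)
(-26*d(K(3)))*S = (-26*63)*(-15 - I*√5) = -1638*(-15 - I*√5) = 24570 + 1638*I*√5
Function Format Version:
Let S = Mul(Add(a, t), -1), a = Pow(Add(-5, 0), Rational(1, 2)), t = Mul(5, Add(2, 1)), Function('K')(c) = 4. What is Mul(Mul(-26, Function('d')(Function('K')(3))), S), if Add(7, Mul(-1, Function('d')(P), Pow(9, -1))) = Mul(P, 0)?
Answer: Add(24570, Mul(1638, I, Pow(5, Rational(1, 2)))) ≈ Add(24570., Mul(3662.7, I))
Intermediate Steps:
Function('d')(P) = 63 (Function('d')(P) = Add(63, Mul(-9, Mul(P, 0))) = Add(63, Mul(-9, 0)) = Add(63, 0) = 63)
t = 15 (t = Mul(5, 3) = 15)
a = Mul(I, Pow(5, Rational(1, 2))) (a = Pow(-5, Rational(1, 2)) = Mul(I, Pow(5, Rational(1, 2))) ≈ Mul(2.2361, I))
S = Add(-15, Mul(-1, I, Pow(5, Rational(1, 2)))) (S = Mul(Add(Mul(I, Pow(5, Rational(1, 2))), 15), -1) = Mul(Add(15, Mul(I, Pow(5, Rational(1, 2)))), -1) = Add(-15, Mul(-1, I, Pow(5, Rational(1, 2)))) ≈ Add(-15.000, Mul(-2.2361, I)))
Mul(Mul(-26, Function('d')(Function('K')(3))), S) = Mul(Mul(-26, 63), Add(-15, Mul(-1, I, Pow(5, Rational(1, 2))))) = Mul(-1638, Add(-15, Mul(-1, I, Pow(5, Rational(1, 2))))) = Add(24570, Mul(1638, I, Pow(5, Rational(1, 2))))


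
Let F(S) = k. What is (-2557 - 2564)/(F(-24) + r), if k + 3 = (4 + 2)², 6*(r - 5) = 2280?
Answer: -5121/418 ≈ -12.251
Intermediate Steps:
r = 385 (r = 5 + (⅙)*2280 = 5 + 380 = 385)
k = 33 (k = -3 + (4 + 2)² = -3 + 6² = -3 + 36 = 33)
F(S) = 33
(-2557 - 2564)/(F(-24) + r) = (-2557 - 2564)/(33 + 385) = -5121/418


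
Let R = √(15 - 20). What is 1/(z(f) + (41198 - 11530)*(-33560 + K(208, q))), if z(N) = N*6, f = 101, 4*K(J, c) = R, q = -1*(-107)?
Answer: -995657474/991333805807120121 - 7417*I*√5/991333805807120121 ≈ -1.0044e-9 - 1.673e-14*I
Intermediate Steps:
q = 107
R = I*√5 (R = √(-5) = I*√5 ≈ 2.2361*I)
K(J, c) = I*√5/4 (K(J, c) = (I*√5)/4 = I*√5/4)
z(N) = 6*N
1/(z(f) + (41198 - 11530)*(-33560 + K(208, q))) = 1/(6*101 + (41198 - 11530)*(-33560 + I*√5/4)) = 1/(606 + 29668*(-33560 + I*√5/4)) = 1/(606 + (-995658080 + 7417*I*√5)) = 1/(-995657474 + 7417*I*√5)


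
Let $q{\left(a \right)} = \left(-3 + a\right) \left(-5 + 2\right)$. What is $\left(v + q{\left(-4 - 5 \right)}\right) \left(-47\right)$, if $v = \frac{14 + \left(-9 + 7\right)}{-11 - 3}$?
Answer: $- \frac{11562}{7} \approx -1651.7$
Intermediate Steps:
$v = - \frac{6}{7}$ ($v = \frac{14 - 2}{-14} = 12 \left(- \frac{1}{14}\right) = - \frac{6}{7} \approx -0.85714$)
$q{\left(a \right)} = 9 - 3 a$ ($q{\left(a \right)} = \left(-3 + a\right) \left(-3\right) = 9 - 3 a$)
$\left(v + q{\left(-4 - 5 \right)}\right) \left(-47\right) = \left(- \frac{6}{7} - \left(-9 + 3 \left(-4 - 5\right)\right)\right) \left(-47\right) = \left(- \frac{6}{7} + \left(9 - -27\right)\right) \left(-47\right) = \left(- \frac{6}{7} + \left(9 + 27\right)\right) \left(-47\right) = \left(- \frac{6}{7} + 36\right) \left(-47\right) = \frac{246}{7} \left(-47\right) = - \frac{11562}{7}$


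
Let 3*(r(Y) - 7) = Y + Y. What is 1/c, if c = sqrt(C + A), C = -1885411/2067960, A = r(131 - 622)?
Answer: -2*I*sqrt(2032235474010)/51101687 ≈ -0.055793*I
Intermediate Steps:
r(Y) = 7 + 2*Y/3 (r(Y) = 7 + (Y + Y)/3 = 7 + (2*Y)/3 = 7 + 2*Y/3)
A = -961/3 (A = 7 + 2*(131 - 622)/3 = 7 + (2/3)*(-491) = 7 - 982/3 = -961/3 ≈ -320.33)
C = -1885411/2067960 (C = -1885411*1/2067960 = -1885411/2067960 ≈ -0.91173)
c = 13*I*sqrt(2032235474010)/1033980 (c = sqrt(-1885411/2067960 - 961/3) = sqrt(-664321931/2067960) = 13*I*sqrt(2032235474010)/1033980 ≈ 17.923*I)
1/c = 1/(13*I*sqrt(2032235474010)/1033980) = -2*I*sqrt(2032235474010)/51101687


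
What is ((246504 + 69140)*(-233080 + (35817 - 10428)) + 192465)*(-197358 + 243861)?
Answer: -3048561156240117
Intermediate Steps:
((246504 + 69140)*(-233080 + (35817 - 10428)) + 192465)*(-197358 + 243861) = (315644*(-233080 + 25389) + 192465)*46503 = (315644*(-207691) + 192465)*46503 = (-65556418004 + 192465)*46503 = -65556225539*46503 = -3048561156240117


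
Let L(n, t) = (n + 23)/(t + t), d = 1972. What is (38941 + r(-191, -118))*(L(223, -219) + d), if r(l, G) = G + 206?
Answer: 5616858535/73 ≈ 7.6943e+7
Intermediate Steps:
r(l, G) = 206 + G
L(n, t) = (23 + n)/(2*t) (L(n, t) = (23 + n)/((2*t)) = (23 + n)*(1/(2*t)) = (23 + n)/(2*t))
(38941 + r(-191, -118))*(L(223, -219) + d) = (38941 + (206 - 118))*((½)*(23 + 223)/(-219) + 1972) = (38941 + 88)*((½)*(-1/219)*246 + 1972) = 39029*(-41/73 + 1972) = 39029*(143915/73) = 5616858535/73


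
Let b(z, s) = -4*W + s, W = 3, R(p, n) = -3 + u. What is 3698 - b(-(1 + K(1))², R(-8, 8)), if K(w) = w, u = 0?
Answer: 3713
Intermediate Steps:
R(p, n) = -3 (R(p, n) = -3 + 0 = -3)
b(z, s) = -12 + s (b(z, s) = -4*3 + s = -12 + s)
3698 - b(-(1 + K(1))², R(-8, 8)) = 3698 - (-12 - 3) = 3698 - 1*(-15) = 3698 + 15 = 3713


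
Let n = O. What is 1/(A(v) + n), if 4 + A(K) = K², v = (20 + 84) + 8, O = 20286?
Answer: 1/32826 ≈ 3.0464e-5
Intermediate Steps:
n = 20286
v = 112 (v = 104 + 8 = 112)
A(K) = -4 + K²
1/(A(v) + n) = 1/((-4 + 112²) + 20286) = 1/((-4 + 12544) + 20286) = 1/(12540 + 20286) = 1/32826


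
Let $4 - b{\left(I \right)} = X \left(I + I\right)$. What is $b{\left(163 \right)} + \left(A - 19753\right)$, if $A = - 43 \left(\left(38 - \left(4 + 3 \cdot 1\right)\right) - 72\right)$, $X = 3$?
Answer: $-18964$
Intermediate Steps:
$b{\left(I \right)} = 4 - 6 I$ ($b{\left(I \right)} = 4 - 3 \left(I + I\right) = 4 - 3 \cdot 2 I = 4 - 6 I$)
$A = 1763$ ($A = - 43 \left(\left(38 - \left(4 + 3\right)\right) - 72\right) = - 43 \left(\left(38 - 7\right) - 72\right) = - 43 \left(31 - 72\right) = \left(-43\right) \left(-41\right) = 1763$)
$b{\left(163 \right)} + \left(A - 19753\right) = \left(4 - 978\right) + \left(1763 - 19753\right) = -974 - 17990 = -18964$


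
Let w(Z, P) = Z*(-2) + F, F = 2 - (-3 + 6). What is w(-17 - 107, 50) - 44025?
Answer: -43778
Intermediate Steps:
F = -1 (F = 2 - 1*3 = 2 - 3 = -1)
w(Z, P) = -1 - 2*Z (w(Z, P) = Z*(-2) - 1 = -2*Z - 1 = -1 - 2*Z)
w(-17 - 107, 50) - 44025 = (-1 - 2*(-17 - 107)) - 44025 = (-1 - 2*(-124)) - 44025 = (-1 + 248) - 44025 = 247 - 44025 = -43778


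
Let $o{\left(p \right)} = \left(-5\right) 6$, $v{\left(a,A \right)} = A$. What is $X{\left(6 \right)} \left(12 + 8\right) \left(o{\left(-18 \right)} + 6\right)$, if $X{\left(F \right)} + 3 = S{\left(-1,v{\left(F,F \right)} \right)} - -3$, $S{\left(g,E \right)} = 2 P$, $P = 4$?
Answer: $-3840$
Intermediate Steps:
$o{\left(p \right)} = -30$
$S{\left(g,E \right)} = 8$ ($S{\left(g,E \right)} = 2 \cdot 4 = 8$)
$X{\left(F \right)} = 8$ ($X{\left(F \right)} = -3 + \left(8 - -3\right) = -3 + \left(8 + 3\right) = -3 + 11 = 8$)
$X{\left(6 \right)} \left(12 + 8\right) \left(o{\left(-18 \right)} + 6\right) = 8 \left(12 + 8\right) \left(-30 + 6\right) = 8 \cdot 20 \left(-24\right) = 160 \left(-24\right) = -3840$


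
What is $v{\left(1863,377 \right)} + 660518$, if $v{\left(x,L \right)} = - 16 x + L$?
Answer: $631087$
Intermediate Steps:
$v{\left(x,L \right)} = L - 16 x$
$v{\left(1863,377 \right)} + 660518 = \left(377 - 29808\right) + 660518 = -29431 + 660518 = 631087$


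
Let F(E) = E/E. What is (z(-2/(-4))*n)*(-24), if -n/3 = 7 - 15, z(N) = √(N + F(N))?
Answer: -288*√6 ≈ -705.45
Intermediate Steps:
F(E) = 1
z(N) = √(1 + N) (z(N) = √(N + 1) = √(1 + N))
n = 24 (n = -3*(7 - 15) = -3*(-8) = 24)
(z(-2/(-4))*n)*(-24) = (√(1 - 2/(-4))*24)*(-24) = (√(1 - 2*(-¼))*24)*(-24) = (√(1 + ½)*24)*(-24) = (√(3/2)*24)*(-24) = ((√6/2)*24)*(-24) = (12*√6)*(-24) = -288*√6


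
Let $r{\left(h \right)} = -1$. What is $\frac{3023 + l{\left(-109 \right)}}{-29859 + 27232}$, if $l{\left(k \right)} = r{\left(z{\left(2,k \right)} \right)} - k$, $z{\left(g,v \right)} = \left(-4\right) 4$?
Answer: $- \frac{3131}{2627} \approx -1.1919$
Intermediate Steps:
$z{\left(g,v \right)} = -16$
$l{\left(k \right)} = -1 - k$
$\frac{3023 + l{\left(-109 \right)}}{-29859 + 27232} = \frac{3023 - -108}{-29859 + 27232} = \frac{3023 + \left(-1 + 109\right)}{-2627} = \left(3023 + 108\right) \left(- \frac{1}{2627}\right) = 3131 \left(- \frac{1}{2627}\right) = - \frac{3131}{2627}$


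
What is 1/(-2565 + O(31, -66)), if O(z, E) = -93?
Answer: -1/2658 ≈ -0.00037622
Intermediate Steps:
1/(-2565 + O(31, -66)) = 1/(-2565 - 93) = 1/(-2658) = -1/2658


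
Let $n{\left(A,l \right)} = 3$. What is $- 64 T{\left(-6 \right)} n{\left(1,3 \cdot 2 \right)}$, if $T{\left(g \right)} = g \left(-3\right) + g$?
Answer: $-2304$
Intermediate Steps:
$T{\left(g \right)} = - 2 g$ ($T{\left(g \right)} = - 3 g + g = - 2 g$)
$- 64 T{\left(-6 \right)} n{\left(1,3 \cdot 2 \right)} = - 64 \left(\left(-2\right) \left(-6\right)\right) 3 = \left(-64\right) 12 \cdot 3 = \left(-768\right) 3 = -2304$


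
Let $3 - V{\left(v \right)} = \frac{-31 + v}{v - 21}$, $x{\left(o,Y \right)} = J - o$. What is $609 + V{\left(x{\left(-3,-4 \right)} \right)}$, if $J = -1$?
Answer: $\frac{11599}{19} \approx 610.47$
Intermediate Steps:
$x{\left(o,Y \right)} = -1 - o$
$V{\left(v \right)} = 3 - \frac{-31 + v}{-21 + v}$ ($V{\left(v \right)} = 3 - \frac{-31 + v}{v - 21} = 3 - \frac{-31 + v}{-21 + v}$)
$609 + V{\left(x{\left(-3,-4 \right)} \right)} = 609 + \frac{2 \left(-16 - -2\right)}{-21 - -2} = 609 + \frac{2 \left(-16 + \left(-1 + 3\right)\right)}{-21 + \left(-1 + 3\right)} = 609 + \frac{2 \left(-16 + 2\right)}{-21 + 2} = 609 + 2 \frac{1}{-19} \left(-14\right) = 609 + 2 \left(- \frac{1}{19}\right) \left(-14\right) = 609 + \frac{28}{19} = \frac{11599}{19}$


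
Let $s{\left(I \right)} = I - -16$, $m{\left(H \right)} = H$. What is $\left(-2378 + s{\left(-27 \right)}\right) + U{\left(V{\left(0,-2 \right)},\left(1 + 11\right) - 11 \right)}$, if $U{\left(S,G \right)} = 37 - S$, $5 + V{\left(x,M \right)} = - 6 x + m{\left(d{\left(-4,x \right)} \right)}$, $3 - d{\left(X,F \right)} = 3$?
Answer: $-2347$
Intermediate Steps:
$d{\left(X,F \right)} = 0$ ($d{\left(X,F \right)} = 3 - 3 = 0$)
$V{\left(x,M \right)} = -5 - 6 x$ ($V{\left(x,M \right)} = -5 + \left(- 6 x + 0\right) = -5 - 6 x$)
$s{\left(I \right)} = 16 + I$ ($s{\left(I \right)} = I + 16 = 16 + I$)
$\left(-2378 + s{\left(-27 \right)}\right) + U{\left(V{\left(0,-2 \right)},\left(1 + 11\right) - 11 \right)} = \left(-2378 + \left(16 - 27\right)\right) + \left(37 - \left(-5 - 0\right)\right) = \left(-2378 - 11\right) + \left(37 - \left(-5 + 0\right)\right) = -2389 + \left(37 - -5\right) = -2389 + \left(37 + 5\right) = -2389 + 42 = -2347$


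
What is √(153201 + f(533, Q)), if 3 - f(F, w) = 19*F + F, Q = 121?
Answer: 4*√8909 ≈ 377.55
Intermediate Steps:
f(F, w) = 3 - 20*F (f(F, w) = 3 - (19*F + F) = 3 - 20*F)
√(153201 + f(533, Q)) = √(153201 + (3 - 20*533)) = √(153201 + (3 - 10660)) = √(153201 - 10657) = √142544 = 4*√8909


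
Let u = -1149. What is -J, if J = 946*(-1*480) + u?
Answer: 455229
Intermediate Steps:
J = -455229 (J = 946*(-1*480) - 1149 = 946*(-480) - 1149 = -454080 - 1149 = -455229)
-J = -1*(-455229) = 455229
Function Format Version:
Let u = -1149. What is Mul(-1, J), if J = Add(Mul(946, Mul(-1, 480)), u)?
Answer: 455229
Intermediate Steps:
J = -455229 (J = Add(Mul(946, Mul(-1, 480)), -1149) = Add(Mul(946, -480), -1149) = Add(-454080, -1149) = -455229)
Mul(-1, J) = Mul(-1, -455229) = 455229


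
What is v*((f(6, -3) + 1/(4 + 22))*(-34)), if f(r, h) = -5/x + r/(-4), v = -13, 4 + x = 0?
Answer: -187/2 ≈ -93.500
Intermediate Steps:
x = -4 (x = -4 + 0 = -4)
f(r, h) = 5/4 - r/4 (f(r, h) = -5/(-4) + r/(-4) = -5*(-¼) + r*(-¼) = 5/4 - r/4)
v*((f(6, -3) + 1/(4 + 22))*(-34)) = -13*((5/4 - ¼*6) + 1/(4 + 22))*(-34) = -13*((5/4 - 3/2) + 1/26)*(-34) = -13*(-¼ + 1/26)*(-34) = -(-11)*(-34)/4 = -13*187/26 = -187/2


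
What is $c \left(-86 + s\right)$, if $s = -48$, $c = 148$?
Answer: $-19832$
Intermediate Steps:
$c \left(-86 + s\right) = 148 \left(-86 - 48\right) = 148 \left(-134\right) = -19832$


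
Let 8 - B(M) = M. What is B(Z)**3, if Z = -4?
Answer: 1728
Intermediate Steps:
B(M) = 8 - M
B(Z)**3 = (8 - 1*(-4))**3 = (8 + 4)**3 = 12**3 = 1728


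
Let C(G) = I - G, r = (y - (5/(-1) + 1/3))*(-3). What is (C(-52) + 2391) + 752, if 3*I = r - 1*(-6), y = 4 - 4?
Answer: 9577/3 ≈ 3192.3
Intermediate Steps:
y = 0
r = -14 (r = (0 - (5/(-1) + 1/3))*(-3) = (0 - (5*(-1) + 1*(⅓)))*(-3) = (0 - (-5 + ⅓))*(-3) = (0 - 1*(-14/3))*(-3) = (0 + 14/3)*(-3) = (14/3)*(-3) = -14)
I = -8/3 (I = (-14 - 1*(-6))/3 = (-14 + 6)/3 = (⅓)*(-8) = -8/3 ≈ -2.6667)
C(G) = -8/3 - G
(C(-52) + 2391) + 752 = ((-8/3 - 1*(-52)) + 2391) + 752 = ((-8/3 + 52) + 2391) + 752 = (148/3 + 2391) + 752 = 7321/3 + 752 = 9577/3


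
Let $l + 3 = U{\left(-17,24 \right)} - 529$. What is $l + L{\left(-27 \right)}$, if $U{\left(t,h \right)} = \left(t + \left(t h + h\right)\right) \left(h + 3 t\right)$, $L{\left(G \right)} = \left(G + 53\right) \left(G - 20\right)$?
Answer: $9073$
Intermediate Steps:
$L{\left(G \right)} = \left(-20 + G\right) \left(53 + G\right)$ ($L{\left(G \right)} = \left(53 + G\right) \left(-20 + G\right) = \left(-20 + G\right) \left(53 + G\right)$)
$U{\left(t,h \right)} = \left(h + 3 t\right) \left(h + t + h t\right)$ ($U{\left(t,h \right)} = \left(t + \left(h t + h\right)\right) \left(h + 3 t\right) = \left(t + \left(h + h t\right)\right) \left(h + 3 t\right) = \left(h + t + h t\right) \left(h + 3 t\right) = \left(h + 3 t\right) \left(h + t + h t\right)$)
$l = 10295$ ($l = -3 + \left(\left(24^{2} + 3 \left(-17\right)^{2} - 17 \cdot 24^{2} + 3 \cdot 24 \left(-17\right)^{2} + 4 \cdot 24 \left(-17\right)\right) - 529\right) = -3 + \left(\left(576 + 3 \cdot 289 - 9792 + 3 \cdot 24 \cdot 289 - 1632\right) - 529\right) = -3 + \left(\left(576 + 867 - 9792 + 20808 - 1632\right) - 529\right) = -3 + \left(10827 - 529\right) = -3 + 10298 = 10295$)
$l + L{\left(-27 \right)} = 10295 + \left(-1060 + \left(-27\right)^{2} + 33 \left(-27\right)\right) = 10295 - 1222 = 9073$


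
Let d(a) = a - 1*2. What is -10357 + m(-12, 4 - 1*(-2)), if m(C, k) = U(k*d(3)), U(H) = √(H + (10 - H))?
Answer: -10357 + √10 ≈ -10354.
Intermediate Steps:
d(a) = -2 + a (d(a) = a - 2 = -2 + a)
U(H) = √10
m(C, k) = √10
-10357 + m(-12, 4 - 1*(-2)) = -10357 + √10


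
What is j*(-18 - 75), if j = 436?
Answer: -40548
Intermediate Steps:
j*(-18 - 75) = 436*(-18 - 75) = 436*(-93) = -40548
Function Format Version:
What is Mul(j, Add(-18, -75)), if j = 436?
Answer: -40548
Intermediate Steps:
Mul(j, Add(-18, -75)) = Mul(436, Add(-18, -75)) = Mul(436, -93) = -40548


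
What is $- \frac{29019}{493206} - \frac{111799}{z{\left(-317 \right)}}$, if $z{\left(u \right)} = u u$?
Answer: $- \frac{19352009295}{16520592578} \approx -1.1714$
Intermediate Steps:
$z{\left(u \right)} = u^{2}$
$- \frac{29019}{493206} - \frac{111799}{z{\left(-317 \right)}} = - \frac{29019}{493206} - \frac{111799}{\left(-317\right)^{2}} = \left(-29019\right) \frac{1}{493206} - \frac{111799}{100489} = - \frac{9673}{164402} - \frac{111799}{100489} = - \frac{19352009295}{16520592578}$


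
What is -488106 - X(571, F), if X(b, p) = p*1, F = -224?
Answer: -487882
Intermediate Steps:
X(b, p) = p
-488106 - X(571, F) = -488106 - 1*(-224) = -488106 + 224 = -487882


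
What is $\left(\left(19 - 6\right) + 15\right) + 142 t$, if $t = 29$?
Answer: $4146$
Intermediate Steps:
$\left(\left(19 - 6\right) + 15\right) + 142 t = \left(\left(19 - 6\right) + 15\right) + 142 \cdot 29 = \left(13 + 15\right) + 4118 = 28 + 4118 = 4146$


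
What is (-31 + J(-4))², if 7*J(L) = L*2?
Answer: 50625/49 ≈ 1033.2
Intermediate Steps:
J(L) = 2*L/7 (J(L) = (L*2)/7 = (2*L)/7 = 2*L/7)
(-31 + J(-4))² = (-31 + (2/7)*(-4))² = (-31 - 8/7)² = (-225/7)² = 50625/49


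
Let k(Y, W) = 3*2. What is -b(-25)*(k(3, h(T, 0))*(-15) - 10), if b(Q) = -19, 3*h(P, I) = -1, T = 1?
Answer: -1900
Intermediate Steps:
h(P, I) = -⅓ (h(P, I) = (⅓)*(-1) = -⅓)
k(Y, W) = 6
-b(-25)*(k(3, h(T, 0))*(-15) - 10) = -(-19)*(6*(-15) - 10) = -(-19)*(-90 - 10) = -(-19)*(-100) = -1*1900 = -1900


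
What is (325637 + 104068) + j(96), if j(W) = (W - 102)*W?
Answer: 429129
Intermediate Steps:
j(W) = W*(-102 + W) (j(W) = (-102 + W)*W = W*(-102 + W))
(325637 + 104068) + j(96) = (325637 + 104068) + 96*(-102 + 96) = 429705 + 96*(-6) = 429705 - 576 = 429129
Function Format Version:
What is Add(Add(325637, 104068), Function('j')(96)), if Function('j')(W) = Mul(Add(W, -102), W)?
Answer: 429129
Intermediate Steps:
Function('j')(W) = Mul(W, Add(-102, W)) (Function('j')(W) = Mul(Add(-102, W), W) = Mul(W, Add(-102, W)))
Add(Add(325637, 104068), Function('j')(96)) = Add(Add(325637, 104068), Mul(96, Add(-102, 96))) = Add(429705, Mul(96, -6)) = Add(429705, -576) = 429129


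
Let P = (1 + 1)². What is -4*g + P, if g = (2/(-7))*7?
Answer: 12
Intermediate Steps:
g = -2 (g = (2*(-⅐))*7 = -2/7*7 = -2)
P = 4 (P = 2² = 4)
-4*g + P = -4*(-2) + 4 = 8 + 4 = 12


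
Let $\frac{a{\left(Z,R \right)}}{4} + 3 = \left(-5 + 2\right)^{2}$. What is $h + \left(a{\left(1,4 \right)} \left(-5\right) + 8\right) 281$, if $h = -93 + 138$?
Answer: $-31427$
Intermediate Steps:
$a{\left(Z,R \right)} = 24$ ($a{\left(Z,R \right)} = -12 + 4 \left(-5 + 2\right)^{2} = -12 + 4 \left(-3\right)^{2} = -12 + 4 \cdot 9 = -12 + 36 = 24$)
$h = 45$
$h + \left(a{\left(1,4 \right)} \left(-5\right) + 8\right) 281 = 45 + \left(24 \left(-5\right) + 8\right) 281 = 45 + \left(-120 + 8\right) 281 = 45 - 31472 = -31427$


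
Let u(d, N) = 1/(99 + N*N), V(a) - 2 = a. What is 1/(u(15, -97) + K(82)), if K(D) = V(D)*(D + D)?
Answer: 9508/130982209 ≈ 7.2590e-5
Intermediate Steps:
V(a) = 2 + a
u(d, N) = 1/(99 + N²)
K(D) = 2*D*(2 + D) (K(D) = (2 + D)*(D + D) = (2 + D)*(2*D) = 2*D*(2 + D))
1/(u(15, -97) + K(82)) = 1/(1/(99 + (-97)²) + 2*82*(2 + 82)) = 1/(1/(99 + 9409) + 2*82*84) = 1/(1/9508 + 13776) = 1/(130982209/9508) = 9508/130982209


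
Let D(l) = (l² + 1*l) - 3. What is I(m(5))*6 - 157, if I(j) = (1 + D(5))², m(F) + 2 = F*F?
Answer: 4547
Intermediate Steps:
m(F) = -2 + F² (m(F) = -2 + F*F = -2 + F²)
D(l) = -3 + l + l² (D(l) = (l² + l) - 3 = (l + l²) - 3 = -3 + l + l²)
I(j) = 784 (I(j) = (1 + (-3 + 5 + 5²))² = (1 + (-3 + 5 + 25))² = (1 + 27)² = 28² = 784)
I(m(5))*6 - 157 = 784*6 - 157 = 4704 - 157 = 4547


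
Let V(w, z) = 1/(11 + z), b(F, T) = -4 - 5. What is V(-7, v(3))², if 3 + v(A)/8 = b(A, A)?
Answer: 1/7225 ≈ 0.00013841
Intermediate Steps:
b(F, T) = -9
v(A) = -96 (v(A) = -24 + 8*(-9) = -24 - 72 = -96)
V(-7, v(3))² = (1/(11 - 96))² = (1/(-85))² = (-1/85)² = 1/7225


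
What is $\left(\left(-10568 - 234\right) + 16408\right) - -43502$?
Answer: $49108$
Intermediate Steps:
$\left(\left(-10568 - 234\right) + 16408\right) - -43502 = \left(-10802 + 16408\right) + 43502 = 5606 + 43502 = 49108$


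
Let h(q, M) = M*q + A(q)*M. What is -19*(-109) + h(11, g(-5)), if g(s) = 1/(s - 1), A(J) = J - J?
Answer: 12415/6 ≈ 2069.2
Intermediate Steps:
A(J) = 0
g(s) = 1/(-1 + s)
h(q, M) = M*q (h(q, M) = M*q + 0*M = M*q + 0 = M*q)
-19*(-109) + h(11, g(-5)) = -19*(-109) + 11/(-1 - 5) = 2071 + 11/(-6) = 2071 - ⅙*11 = 2071 - 11/6 = 12415/6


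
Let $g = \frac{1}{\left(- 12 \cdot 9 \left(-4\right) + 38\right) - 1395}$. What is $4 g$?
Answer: $- \frac{4}{925} \approx -0.0043243$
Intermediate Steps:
$g = - \frac{1}{925}$ ($g = \frac{1}{\left(\left(-12\right) \left(-36\right) + 38\right) - 1395} = \frac{1}{\left(432 + 38\right) - 1395} = \frac{1}{470 - 1395} = \frac{1}{-925} = - \frac{1}{925} \approx -0.0010811$)
$4 g = 4 \left(- \frac{1}{925}\right) = - \frac{4}{925}$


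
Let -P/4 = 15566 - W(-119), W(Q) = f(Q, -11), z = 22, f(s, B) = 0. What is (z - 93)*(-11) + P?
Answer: -61483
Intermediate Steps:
W(Q) = 0
P = -62264 (P = -4*(15566 - 1*0) = -4*(15566 + 0) = -4*15566 = -62264)
(z - 93)*(-11) + P = (22 - 93)*(-11) - 62264 = -71*(-11) - 62264 = 781 - 62264 = -61483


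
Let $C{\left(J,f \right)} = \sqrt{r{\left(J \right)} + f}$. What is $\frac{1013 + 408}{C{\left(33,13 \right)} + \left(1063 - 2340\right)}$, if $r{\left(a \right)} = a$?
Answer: $- \frac{1814617}{1630683} - \frac{1421 \sqrt{46}}{1630683} \approx -1.1187$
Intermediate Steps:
$C{\left(J,f \right)} = \sqrt{J + f}$
$\frac{1013 + 408}{C{\left(33,13 \right)} + \left(1063 - 2340\right)} = \frac{1013 + 408}{\sqrt{33 + 13} + \left(1063 - 2340\right)} = \frac{1421}{\sqrt{46} + \left(1063 - 2340\right)} = \frac{1421}{\sqrt{46} - 1277} = \frac{1421}{-1277 + \sqrt{46}}$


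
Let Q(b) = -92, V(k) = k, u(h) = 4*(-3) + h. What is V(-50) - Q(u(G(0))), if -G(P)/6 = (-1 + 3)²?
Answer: 42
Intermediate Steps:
G(P) = -24 (G(P) = -6*(-1 + 3)² = -6*2² = -6*4 = -24)
u(h) = -12 + h
V(-50) - Q(u(G(0))) = -50 - 1*(-92) = -50 + 92 = 42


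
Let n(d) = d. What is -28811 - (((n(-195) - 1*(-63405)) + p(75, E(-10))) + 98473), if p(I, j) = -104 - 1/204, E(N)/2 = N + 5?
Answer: -38839559/204 ≈ -1.9039e+5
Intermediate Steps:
E(N) = 10 + 2*N (E(N) = 2*(N + 5) = 2*(5 + N) = 10 + 2*N)
p(I, j) = -21217/204 (p(I, j) = -104 - 1*1/204 = -104 - 1/204 = -21217/204)
-28811 - (((n(-195) - 1*(-63405)) + p(75, E(-10))) + 98473) = -28811 - (((-195 - 1*(-63405)) - 21217/204) + 98473) = -28811 - (((-195 + 63405) - 21217/204) + 98473) = -28811 - ((63210 - 21217/204) + 98473) = -28811 - (12873623/204 + 98473) = -28811 - 1*32962115/204 = -28811 - 32962115/204 = -38839559/204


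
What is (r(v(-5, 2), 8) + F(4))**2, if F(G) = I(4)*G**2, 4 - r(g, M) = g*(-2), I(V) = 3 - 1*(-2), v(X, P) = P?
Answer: 7744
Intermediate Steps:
I(V) = 5 (I(V) = 3 + 2 = 5)
r(g, M) = 4 + 2*g (r(g, M) = 4 - g*(-2) = 4 - (-2)*g = 4 + 2*g)
F(G) = 5*G**2
(r(v(-5, 2), 8) + F(4))**2 = ((4 + 2*2) + 5*4**2)**2 = ((4 + 4) + 5*16)**2 = (8 + 80)**2 = 88**2 = 7744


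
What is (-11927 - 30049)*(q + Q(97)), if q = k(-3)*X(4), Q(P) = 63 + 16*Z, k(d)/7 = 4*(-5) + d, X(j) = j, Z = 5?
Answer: 21029976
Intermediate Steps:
k(d) = -140 + 7*d (k(d) = 7*(4*(-5) + d) = 7*(-20 + d) = -140 + 7*d)
Q(P) = 143 (Q(P) = 63 + 16*5 = 63 + 80 = 143)
q = -644 (q = (-140 + 7*(-3))*4 = (-140 - 21)*4 = -161*4 = -644)
(-11927 - 30049)*(q + Q(97)) = (-11927 - 30049)*(-644 + 143) = -41976*(-501) = 21029976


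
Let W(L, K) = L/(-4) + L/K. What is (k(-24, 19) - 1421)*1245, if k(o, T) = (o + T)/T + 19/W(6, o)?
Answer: -237137640/133 ≈ -1.7830e+6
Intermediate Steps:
W(L, K) = -L/4 + L/K (W(L, K) = L*(-¼) + L/K = -L/4 + L/K)
k(o, T) = 19/(-3/2 + 6/o) + (T + o)/T (k(o, T) = (o + T)/T + 19/(-¼*6 + 6/o) = (T + o)/T + 19/(-3/2 + 6/o) = 19/(-3/2 + 6/o) + (T + o)/T)
(k(-24, 19) - 1421)*1245 = ((1 - 19/(3/2 - 6/(-24)) - 24/19) - 1421)*1245 = ((1 - 19/(3/2 - 6*(-1/24)) - 24*1/19) - 1421)*1245 = ((1 - 19/(3/2 + ¼) - 24/19) - 1421)*1245 = ((1 - 19/7/4 - 24/19) - 1421)*1245 = ((1 - 19*4/7 - 24/19) - 1421)*1245 = ((1 - 76/7 - 24/19) - 1421)*1245 = (-1479/133 - 1421)*1245 = -190472/133*1245 = -237137640/133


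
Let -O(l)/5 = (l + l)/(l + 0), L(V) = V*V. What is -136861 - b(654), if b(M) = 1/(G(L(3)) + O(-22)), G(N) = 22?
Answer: -1642333/12 ≈ -1.3686e+5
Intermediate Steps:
L(V) = V²
O(l) = -10 (O(l) = -5*(l + l)/(l + 0) = -5*2*l/l = -5*2 = -10)
b(M) = 1/12 (b(M) = 1/(22 - 10) = 1/12)
-136861 - b(654) = -136861 - 1*1/12 = -136861 - 1/12 = -1642333/12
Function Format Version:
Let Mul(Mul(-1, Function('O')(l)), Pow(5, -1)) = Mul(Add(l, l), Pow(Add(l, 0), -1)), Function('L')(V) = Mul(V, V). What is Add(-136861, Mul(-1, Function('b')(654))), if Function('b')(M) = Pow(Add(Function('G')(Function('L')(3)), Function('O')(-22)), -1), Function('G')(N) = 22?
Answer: Rational(-1642333, 12) ≈ -1.3686e+5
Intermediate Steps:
Function('L')(V) = Pow(V, 2)
Function('O')(l) = -10 (Function('O')(l) = Mul(-5, Mul(Add(l, l), Pow(Add(l, 0), -1))) = Mul(-5, Mul(Mul(2, l), Pow(l, -1))) = Mul(-5, 2) = -10)
Function('b')(M) = Rational(1, 12) (Function('b')(M) = Pow(Add(22, -10), -1) = Pow(12, -1) = Rational(1, 12))
Add(-136861, Mul(-1, Function('b')(654))) = Add(-136861, Mul(-1, Rational(1, 12))) = Add(-136861, Rational(-1, 12)) = Rational(-1642333, 12)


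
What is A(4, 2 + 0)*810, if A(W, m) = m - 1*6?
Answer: -3240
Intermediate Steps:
A(W, m) = -6 + m (A(W, m) = m - 6 = -6 + m)
A(4, 2 + 0)*810 = (-6 + (2 + 0))*810 = (-6 + 2)*810 = -4*810 = -3240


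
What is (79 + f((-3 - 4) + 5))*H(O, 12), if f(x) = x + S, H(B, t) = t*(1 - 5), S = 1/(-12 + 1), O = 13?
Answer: -40608/11 ≈ -3691.6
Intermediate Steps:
S = -1/11 (S = 1/(-11) = -1/11 ≈ -0.090909)
H(B, t) = -4*t (H(B, t) = t*(-4) = -4*t)
f(x) = -1/11 + x (f(x) = x - 1/11 = -1/11 + x)
(79 + f((-3 - 4) + 5))*H(O, 12) = (79 + (-1/11 + ((-3 - 4) + 5)))*(-4*12) = (79 + (-1/11 + (-7 + 5)))*(-48) = (79 + (-1/11 - 2))*(-48) = (79 - 23/11)*(-48) = (846/11)*(-48) = -40608/11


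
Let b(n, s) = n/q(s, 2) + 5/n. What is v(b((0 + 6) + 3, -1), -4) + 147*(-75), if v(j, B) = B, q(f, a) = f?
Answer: -11029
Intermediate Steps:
b(n, s) = 5/n + n/s (b(n, s) = n/s + 5/n = 5/n + n/s)
v(b((0 + 6) + 3, -1), -4) + 147*(-75) = -4 + 147*(-75) = -4 - 11025 = -11029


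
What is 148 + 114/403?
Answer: 59758/403 ≈ 148.28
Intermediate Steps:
148 + 114/403 = 59758/403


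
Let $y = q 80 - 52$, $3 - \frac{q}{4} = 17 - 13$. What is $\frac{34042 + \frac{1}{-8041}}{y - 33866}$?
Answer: $- \frac{273731721}{275307758} \approx -0.99428$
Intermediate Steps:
$q = -4$ ($q = 12 - 4 \left(17 - 13\right) = 12 - 16 = -4$)
$y = -372$ ($y = \left(-4\right) 80 - 52 = -320 - 52 = -372$)
$\frac{34042 + \frac{1}{-8041}}{y - 33866} = \frac{34042 + \frac{1}{-8041}}{-372 - 33866} = \frac{34042 - \frac{1}{8041}}{-34238} = \frac{273731721}{8041} \left(- \frac{1}{34238}\right) = - \frac{273731721}{275307758}$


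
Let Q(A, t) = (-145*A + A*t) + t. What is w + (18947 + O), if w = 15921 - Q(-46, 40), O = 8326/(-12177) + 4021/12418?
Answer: 4536062723477/151213986 ≈ 29998.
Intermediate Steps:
Q(A, t) = t - 145*A + A*t
O = -54428551/151213986 (O = 8326*(-1/12177) + 4021*(1/12418) = -8326/12177 + 4021/12418 = -54428551/151213986 ≈ -0.35994)
w = 11051 (w = 15921 - (40 - 145*(-46) - 46*40) = 15921 - (40 + 6670 - 1840) = 15921 - 1*4870 = 15921 - 4870 = 11051)
w + (18947 + O) = 11051 + (18947 - 54428551/151213986) = 11051 + 2864996964191/151213986 = 4536062723477/151213986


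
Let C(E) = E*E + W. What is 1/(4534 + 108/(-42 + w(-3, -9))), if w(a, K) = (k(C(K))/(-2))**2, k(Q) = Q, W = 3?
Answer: 287/1301276 ≈ 0.00022055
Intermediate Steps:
C(E) = 3 + E**2 (C(E) = E*E + 3 = E**2 + 3 = 3 + E**2)
w(a, K) = (-3/2 - K**2/2)**2 (w(a, K) = ((3 + K**2)/(-2))**2 = ((3 + K**2)*(-1/2))**2 = (-3/2 - K**2/2)**2)
1/(4534 + 108/(-42 + w(-3, -9))) = 1/(4534 + 108/(-42 + (3 + (-9)**2)**2/4)) = 1/(4534 + 108/(-42 + (3 + 81)**2/4)) = 1/(4534 + 108/(-42 + (1/4)*84**2)) = 1/(4534 + 108/(-42 + (1/4)*7056)) = 1/(4534 + 108/(-42 + 1764)) = 1/(4534 + 108/1722) = 1/(4534 + (1/1722)*108) = 1/(4534 + 18/287) = 1/(1301276/287) = 287/1301276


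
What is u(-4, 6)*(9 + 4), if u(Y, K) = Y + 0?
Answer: -52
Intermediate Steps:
u(Y, K) = Y
u(-4, 6)*(9 + 4) = -4*(9 + 4) = -4*13 = -52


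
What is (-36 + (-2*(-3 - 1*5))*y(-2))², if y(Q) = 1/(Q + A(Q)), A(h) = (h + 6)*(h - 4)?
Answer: 226576/169 ≈ 1340.7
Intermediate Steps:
A(h) = (-4 + h)*(6 + h) (A(h) = (6 + h)*(-4 + h) = (-4 + h)*(6 + h))
y(Q) = 1/(-24 + Q² + 3*Q) (y(Q) = 1/(Q + (-24 + Q² + 2*Q)) = 1/(-24 + Q² + 3*Q))
(-36 + (-2*(-3 - 1*5))*y(-2))² = (-36 + (-2*(-3 - 1*5))/(-24 + (-2)² + 3*(-2)))² = (-36 + (-2*(-3 - 5))/(-24 + 4 - 6))² = (-36 - 2*(-8)/(-26))² = (-36 + 16*(-1/26))² = (-36 - 8/13)² = (-476/13)² = 226576/169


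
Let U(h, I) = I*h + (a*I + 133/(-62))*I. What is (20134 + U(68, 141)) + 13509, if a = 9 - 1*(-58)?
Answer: 85247243/62 ≈ 1.3750e+6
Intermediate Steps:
a = 67 (a = 9 + 58 = 67)
U(h, I) = I*h + I*(-133/62 + 67*I) (U(h, I) = I*h + (67*I + 133/(-62))*I = I*h + (67*I + 133*(-1/62))*I = I*h + (67*I - 133/62)*I = I*h + (-133/62 + 67*I)*I = I*h + I*(-133/62 + 67*I))
(20134 + U(68, 141)) + 13509 = (20134 + (1/62)*141*(-133 + 62*68 + 4154*141)) + 13509 = (20134 + (1/62)*141*(-133 + 4216 + 585714)) + 13509 = (20134 + (1/62)*141*589797) + 13509 = (20134 + 83161377/62) + 13509 = 84409685/62 + 13509 = 85247243/62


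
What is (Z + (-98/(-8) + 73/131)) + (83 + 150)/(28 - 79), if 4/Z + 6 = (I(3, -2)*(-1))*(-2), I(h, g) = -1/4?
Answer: 2648405/347412 ≈ 7.6232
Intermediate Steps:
I(h, g) = -1/4 (I(h, g) = -1*1/4 = -1/4)
Z = -8/13 (Z = 4/(-6 - 1/4*(-1)*(-2)) = 4/(-6 + (1/4)*(-2)) = 4/(-6 - 1/2) = 4/(-13/2) = 4*(-2/13) = -8/13 ≈ -0.61539)
(Z + (-98/(-8) + 73/131)) + (83 + 150)/(28 - 79) = (-8/13 + (-98/(-8) + 73/131)) + (83 + 150)/(28 - 79) = (-8/13 + (-98*(-1/8) + 73*(1/131))) + 233/(-51) = (-8/13 + (49/4 + 73/131)) + 233*(-1/51) = (-8/13 + 6711/524) - 233/51 = 83051/6812 - 233/51 = 2648405/347412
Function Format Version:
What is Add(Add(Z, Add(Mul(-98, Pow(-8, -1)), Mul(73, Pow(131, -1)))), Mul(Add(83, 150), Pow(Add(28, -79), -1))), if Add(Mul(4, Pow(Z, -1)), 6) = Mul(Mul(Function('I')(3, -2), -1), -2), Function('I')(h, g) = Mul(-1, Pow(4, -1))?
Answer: Rational(2648405, 347412) ≈ 7.6232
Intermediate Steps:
Function('I')(h, g) = Rational(-1, 4) (Function('I')(h, g) = Mul(-1, Rational(1, 4)) = Rational(-1, 4))
Z = Rational(-8, 13) (Z = Mul(4, Pow(Add(-6, Mul(Mul(Rational(-1, 4), -1), -2)), -1)) = Mul(4, Pow(Add(-6, Mul(Rational(1, 4), -2)), -1)) = Mul(4, Pow(Add(-6, Rational(-1, 2)), -1)) = Mul(4, Pow(Rational(-13, 2), -1)) = Mul(4, Rational(-2, 13)) = Rational(-8, 13) ≈ -0.61539)
Add(Add(Z, Add(Mul(-98, Pow(-8, -1)), Mul(73, Pow(131, -1)))), Mul(Add(83, 150), Pow(Add(28, -79), -1))) = Add(Add(Rational(-8, 13), Add(Mul(-98, Pow(-8, -1)), Mul(73, Pow(131, -1)))), Mul(Add(83, 150), Pow(Add(28, -79), -1))) = Add(Add(Rational(-8, 13), Add(Mul(-98, Rational(-1, 8)), Mul(73, Rational(1, 131)))), Mul(233, Pow(-51, -1))) = Add(Add(Rational(-8, 13), Add(Rational(49, 4), Rational(73, 131))), Mul(233, Rational(-1, 51))) = Add(Add(Rational(-8, 13), Rational(6711, 524)), Rational(-233, 51)) = Add(Rational(83051, 6812), Rational(-233, 51)) = Rational(2648405, 347412)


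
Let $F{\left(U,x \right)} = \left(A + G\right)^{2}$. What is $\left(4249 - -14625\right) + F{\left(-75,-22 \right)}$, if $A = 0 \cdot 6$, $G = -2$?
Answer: $18878$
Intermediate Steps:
$A = 0$
$F{\left(U,x \right)} = 4$ ($F{\left(U,x \right)} = \left(0 - 2\right)^{2} = \left(-2\right)^{2} = 4$)
$\left(4249 - -14625\right) + F{\left(-75,-22 \right)} = \left(4249 - -14625\right) + 4 = \left(4249 + 14625\right) + 4 = 18874 + 4 = 18878$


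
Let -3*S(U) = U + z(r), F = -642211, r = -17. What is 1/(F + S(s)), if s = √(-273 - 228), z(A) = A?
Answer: -5779848/3711849211957 + 3*I*√501/3711849211957 ≈ -1.5571e-6 + 1.809e-11*I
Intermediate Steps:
s = I*√501 (s = √(-501) = I*√501 ≈ 22.383*I)
S(U) = 17/3 - U/3 (S(U) = -(U - 17)/3 = -(-17 + U)/3 = 17/3 - U/3)
1/(F + S(s)) = 1/(-642211 + (17/3 - I*√501/3)) = 1/(-1926616/3 - I*√501/3)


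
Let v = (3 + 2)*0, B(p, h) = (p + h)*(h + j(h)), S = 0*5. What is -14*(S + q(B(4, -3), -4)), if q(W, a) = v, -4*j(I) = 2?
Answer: 0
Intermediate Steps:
S = 0
j(I) = -1/2 (j(I) = -1/4*2 = -1/2)
B(p, h) = (-1/2 + h)*(h + p) (B(p, h) = (p + h)*(h - 1/2) = (h + p)*(-1/2 + h) = (-1/2 + h)*(h + p))
v = 0 (v = 5*0 = 0)
q(W, a) = 0
-14*(S + q(B(4, -3), -4)) = -14*(0 + 0) = -14*0 = 0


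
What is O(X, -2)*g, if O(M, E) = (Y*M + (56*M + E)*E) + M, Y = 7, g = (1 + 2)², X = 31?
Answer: -28980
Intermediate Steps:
g = 9 (g = 3² = 9)
O(M, E) = 8*M + E*(E + 56*M) (O(M, E) = (7*M + (56*M + E)*E) + M = (7*M + (E + 56*M)*E) + M = (7*M + E*(E + 56*M)) + M = 8*M + E*(E + 56*M))
O(X, -2)*g = ((-2)² + 8*31 + 56*(-2)*31)*9 = (4 + 248 - 3472)*9 = -3220*9 = -28980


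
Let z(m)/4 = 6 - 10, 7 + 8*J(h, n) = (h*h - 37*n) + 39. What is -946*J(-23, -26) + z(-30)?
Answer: -720443/4 ≈ -1.8011e+5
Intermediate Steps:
J(h, n) = 4 - 37*n/8 + h²/8 (J(h, n) = -7/8 + ((h*h - 37*n) + 39)/8 = -7/8 + ((h² - 37*n) + 39)/8 = -7/8 + (39 + h² - 37*n)/8 = -7/8 + (39/8 - 37*n/8 + h²/8) = 4 - 37*n/8 + h²/8)
z(m) = -16 (z(m) = 4*(6 - 10) = 4*(-4) = -16)
-946*J(-23, -26) + z(-30) = -946*(4 - 37/8*(-26) + (⅛)*(-23)²) - 16 = -946*(4 + 481/4 + (⅛)*529) - 16 = -946*(4 + 481/4 + 529/8) - 16 = -946*1523/8 - 16 = -720379/4 - 16 = -720443/4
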